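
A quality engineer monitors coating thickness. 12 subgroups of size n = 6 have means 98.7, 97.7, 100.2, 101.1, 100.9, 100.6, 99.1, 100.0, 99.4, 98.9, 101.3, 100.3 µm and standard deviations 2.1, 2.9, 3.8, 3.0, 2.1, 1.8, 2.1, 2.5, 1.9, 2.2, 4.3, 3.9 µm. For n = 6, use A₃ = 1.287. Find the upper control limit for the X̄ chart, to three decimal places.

X̄̄ = (98.7 + 97.7 + 100.2 + 101.1 + 100.9 + 100.6 + 99.1 + 100.0 + 99.4 + 98.9 + 101.3 + 100.3) / 12 = 99.8500
s̄ = (2.1 + 2.9 + 3.8 + 3.0 + 2.1 + 1.8 + 2.1 + 2.5 + 1.9 + 2.2 + 4.3 + 3.9) / 12 = 2.7167
UCL = X̄̄ + A₃·s̄ = 99.8500 + 1.287 × 2.7167 = 103.3464

103.346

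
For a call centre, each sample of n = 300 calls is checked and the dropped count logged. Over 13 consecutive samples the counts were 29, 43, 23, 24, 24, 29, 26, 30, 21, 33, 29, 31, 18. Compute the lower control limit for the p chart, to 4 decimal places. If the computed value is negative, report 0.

0.0422

p̄ = Σdᵢ / (k·n) = 360 / (13 × 300) = 0.09231
LCL = p̄ − 3·√(p̄(1−p̄)/n) = 0.09231 − 3 × 0.01671 = 0.04217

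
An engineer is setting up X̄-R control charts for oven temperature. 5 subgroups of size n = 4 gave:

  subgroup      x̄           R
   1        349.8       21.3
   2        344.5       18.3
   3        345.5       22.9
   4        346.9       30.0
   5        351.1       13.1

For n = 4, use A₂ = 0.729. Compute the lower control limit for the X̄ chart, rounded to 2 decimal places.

X̄̄ = (349.8 + 344.5 + 345.5 + 346.9 + 351.1) / 5 = 1737.8000 / 5 = 347.5600
R̄ = (21.3 + 18.3 + 22.9 + 30.0 + 13.1) / 5 = 105.6000 / 5 = 21.1200
LCL = X̄̄ − A₂·R̄ = 347.5600 − 0.729 × 21.1200 = 332.1635

332.16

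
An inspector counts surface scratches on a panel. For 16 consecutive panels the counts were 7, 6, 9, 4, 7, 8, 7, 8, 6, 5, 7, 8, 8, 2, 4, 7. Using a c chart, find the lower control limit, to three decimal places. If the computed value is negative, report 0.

c̄ = (7 + 6 + 9 + 4 + 7 + 8 + 7 + 8 + 6 + 5 + 7 + 8 + 8 + 2 + 4 + 7) / 16 = 103 / 16 = 6.4375
LCL = c̄ − 3√c̄ = 6.4375 − 3 × 2.5372 = -1.1742 → 0 (cannot be negative)

0.000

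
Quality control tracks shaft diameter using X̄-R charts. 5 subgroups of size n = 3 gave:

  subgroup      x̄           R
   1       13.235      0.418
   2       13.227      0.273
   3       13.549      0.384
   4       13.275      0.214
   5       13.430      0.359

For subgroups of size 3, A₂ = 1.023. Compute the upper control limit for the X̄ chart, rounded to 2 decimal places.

13.68

X̄̄ = (13.235 + 13.227 + 13.549 + 13.275 + 13.430) / 5 = 66.7160 / 5 = 13.3432
R̄ = (0.418 + 0.273 + 0.384 + 0.214 + 0.359) / 5 = 1.6480 / 5 = 0.3296
UCL = X̄̄ + A₂·R̄ = 13.3432 + 1.023 × 0.3296 = 13.6804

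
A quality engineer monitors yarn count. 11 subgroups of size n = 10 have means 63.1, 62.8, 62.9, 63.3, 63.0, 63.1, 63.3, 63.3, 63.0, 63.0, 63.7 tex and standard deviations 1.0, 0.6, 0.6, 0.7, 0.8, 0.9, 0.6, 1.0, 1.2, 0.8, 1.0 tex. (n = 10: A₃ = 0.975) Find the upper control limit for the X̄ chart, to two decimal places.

X̄̄ = (63.1 + 62.8 + 62.9 + 63.3 + 63.0 + 63.1 + 63.3 + 63.3 + 63.0 + 63.0 + 63.7) / 11 = 63.1364
s̄ = (1.0 + 0.6 + 0.6 + 0.7 + 0.8 + 0.9 + 0.6 + 1.0 + 1.2 + 0.8 + 1.0) / 11 = 0.8364
UCL = X̄̄ + A₃·s̄ = 63.1364 + 0.975 × 0.8364 = 63.9518

63.95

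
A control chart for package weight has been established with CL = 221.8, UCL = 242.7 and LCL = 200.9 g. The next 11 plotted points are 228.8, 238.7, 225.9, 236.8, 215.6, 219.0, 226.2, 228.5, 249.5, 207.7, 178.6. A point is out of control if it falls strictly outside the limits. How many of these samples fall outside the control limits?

Compare each point to [200.9, 242.7]: sample 9 = 249.5 > UCL; sample 11 = 178.6 < LCL.

2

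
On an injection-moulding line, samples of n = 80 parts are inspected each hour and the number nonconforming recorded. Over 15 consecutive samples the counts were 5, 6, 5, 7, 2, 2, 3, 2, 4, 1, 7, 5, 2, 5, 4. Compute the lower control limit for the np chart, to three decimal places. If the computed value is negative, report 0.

0.000

p̄ = Σdᵢ / (k·n) = 60 / (15 × 80) = 0.05000
LCL = np̄ − 3·√(np̄(1−p̄)) = 4.0000 − 3 × 1.9494 = -1.8481 → 0 (negative, so LCL = 0)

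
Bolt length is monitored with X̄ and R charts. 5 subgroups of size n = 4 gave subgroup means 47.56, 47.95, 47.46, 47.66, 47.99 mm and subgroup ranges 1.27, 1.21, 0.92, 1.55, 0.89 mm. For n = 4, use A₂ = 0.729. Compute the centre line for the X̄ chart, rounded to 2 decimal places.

47.72

X̄̄ = (47.56 + 47.95 + 47.46 + 47.66 + 47.99) / 5 = 238.6200 / 5 = 47.7240
CL = X̄̄ = 47.7240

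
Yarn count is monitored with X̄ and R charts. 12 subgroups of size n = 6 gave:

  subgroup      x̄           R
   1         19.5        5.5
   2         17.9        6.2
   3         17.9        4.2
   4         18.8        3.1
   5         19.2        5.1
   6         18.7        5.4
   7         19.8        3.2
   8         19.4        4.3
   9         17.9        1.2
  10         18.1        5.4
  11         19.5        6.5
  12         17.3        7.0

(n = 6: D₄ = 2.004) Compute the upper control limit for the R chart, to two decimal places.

9.54

R̄ = (5.5 + 6.2 + 4.2 + 3.1 + 5.1 + 5.4 + 3.2 + 4.3 + 1.2 + 5.4 + 6.5 + 7.0) / 12 = 57.1000 / 12 = 4.7583
UCL_R = D₄·R̄ = 2.004 × 4.7583 = 9.5357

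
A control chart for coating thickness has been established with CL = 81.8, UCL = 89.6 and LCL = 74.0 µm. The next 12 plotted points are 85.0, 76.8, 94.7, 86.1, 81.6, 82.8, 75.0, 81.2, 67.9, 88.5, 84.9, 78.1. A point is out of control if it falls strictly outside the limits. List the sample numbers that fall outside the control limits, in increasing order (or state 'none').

3, 9

Compare each point to [74.0, 89.6]: sample 3 = 94.7 > UCL; sample 9 = 67.9 < LCL.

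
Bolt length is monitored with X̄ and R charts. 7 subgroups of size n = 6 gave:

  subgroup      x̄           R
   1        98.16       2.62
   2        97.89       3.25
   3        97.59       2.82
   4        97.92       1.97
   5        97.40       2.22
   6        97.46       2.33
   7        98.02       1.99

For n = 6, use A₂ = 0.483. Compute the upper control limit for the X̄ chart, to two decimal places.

98.96

X̄̄ = (98.16 + 97.89 + 97.59 + 97.92 + 97.40 + 97.46 + 98.02) / 7 = 684.4400 / 7 = 97.7771
R̄ = (2.62 + 3.25 + 2.82 + 1.97 + 2.22 + 2.33 + 1.99) / 7 = 17.2000 / 7 = 2.4571
UCL = X̄̄ + A₂·R̄ = 97.7771 + 0.483 × 2.4571 = 98.9639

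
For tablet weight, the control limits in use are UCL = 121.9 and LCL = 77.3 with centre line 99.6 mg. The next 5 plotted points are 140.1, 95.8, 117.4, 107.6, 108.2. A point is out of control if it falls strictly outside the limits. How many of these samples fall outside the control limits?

Compare each point to [77.3, 121.9]: sample 1 = 140.1 > UCL.

1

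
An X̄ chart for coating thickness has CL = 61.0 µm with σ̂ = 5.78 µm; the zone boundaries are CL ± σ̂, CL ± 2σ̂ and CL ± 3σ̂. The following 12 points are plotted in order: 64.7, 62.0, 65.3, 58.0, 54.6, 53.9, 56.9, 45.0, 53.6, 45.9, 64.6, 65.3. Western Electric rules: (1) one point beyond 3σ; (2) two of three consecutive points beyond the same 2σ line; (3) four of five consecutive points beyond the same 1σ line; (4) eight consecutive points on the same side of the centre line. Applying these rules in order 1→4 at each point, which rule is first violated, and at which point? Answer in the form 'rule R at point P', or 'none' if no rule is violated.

Zone of each point (C = within 1σ̂, B = 1σ̂–2σ̂, A = 2σ̂–3σ̂, * = beyond 3σ̂; sign = side of CL): 1:+C, 2:+C, 3:+C, 4:-C, 5:-B, 6:-B, 7:-C, 8:-A, 9:-B, 10:-A, 11:+C, 12:+C
Rule 3 (four of five consecutive points beyond the same 1σ limit) is satisfied at point 9.

rule 3 at point 9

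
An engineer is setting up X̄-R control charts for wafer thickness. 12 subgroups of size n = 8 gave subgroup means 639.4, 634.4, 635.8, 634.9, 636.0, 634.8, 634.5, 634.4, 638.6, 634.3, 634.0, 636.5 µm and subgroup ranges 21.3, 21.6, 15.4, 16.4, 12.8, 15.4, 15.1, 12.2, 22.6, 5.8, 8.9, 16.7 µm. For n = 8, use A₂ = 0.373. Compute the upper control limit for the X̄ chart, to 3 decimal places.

641.359

X̄̄ = (639.4 + 634.4 + 635.8 + 634.9 + 636.0 + 634.8 + 634.5 + 634.4 + 638.6 + 634.3 + 634.0 + 636.5) / 12 = 7627.6000 / 12 = 635.6333
R̄ = (21.3 + 21.6 + 15.4 + 16.4 + 12.8 + 15.4 + 15.1 + 12.2 + 22.6 + 5.8 + 8.9 + 16.7) / 12 = 184.2000 / 12 = 15.3500
UCL = X̄̄ + A₂·R̄ = 635.6333 + 0.373 × 15.3500 = 641.3589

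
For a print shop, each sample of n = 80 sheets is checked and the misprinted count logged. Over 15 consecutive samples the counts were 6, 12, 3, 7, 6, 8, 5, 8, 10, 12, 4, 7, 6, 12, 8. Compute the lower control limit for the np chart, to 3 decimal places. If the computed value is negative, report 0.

p̄ = Σdᵢ / (k·n) = 114 / (15 × 80) = 0.09500
LCL = np̄ − 3·√(np̄(1−p̄)) = 7.6000 − 3 × 2.6226 = -0.2678 → 0 (negative, so LCL = 0)

0.000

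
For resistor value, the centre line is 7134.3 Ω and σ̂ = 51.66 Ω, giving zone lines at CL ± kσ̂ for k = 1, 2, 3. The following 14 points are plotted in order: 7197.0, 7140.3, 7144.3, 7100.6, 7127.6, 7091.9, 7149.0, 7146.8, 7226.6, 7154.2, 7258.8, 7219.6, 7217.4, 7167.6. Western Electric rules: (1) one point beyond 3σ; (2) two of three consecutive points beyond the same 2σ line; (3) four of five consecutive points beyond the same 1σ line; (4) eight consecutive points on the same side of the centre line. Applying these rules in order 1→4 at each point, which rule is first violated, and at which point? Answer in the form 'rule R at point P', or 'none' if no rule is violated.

rule 3 at point 13

Zone of each point (C = within 1σ̂, B = 1σ̂–2σ̂, A = 2σ̂–3σ̂, * = beyond 3σ̂; sign = side of CL): 1:+B, 2:+C, 3:+C, 4:-C, 5:-C, 6:-C, 7:+C, 8:+C, 9:+B, 10:+C, 11:+A, 12:+B, 13:+B, 14:+C
Rule 3 (four of five consecutive points beyond the same 1σ limit) is satisfied at point 13.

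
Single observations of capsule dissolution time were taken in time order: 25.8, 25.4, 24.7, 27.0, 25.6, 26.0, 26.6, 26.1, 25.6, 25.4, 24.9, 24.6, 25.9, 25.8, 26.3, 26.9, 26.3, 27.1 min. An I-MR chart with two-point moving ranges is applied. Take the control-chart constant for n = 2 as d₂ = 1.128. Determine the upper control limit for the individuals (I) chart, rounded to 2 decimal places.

27.72

X̄ = (25.8 + 25.4 + 24.7 + 27.0 + 25.6 + 26.0 + 26.6 + 26.1 + 25.6 + 25.4 + 24.9 + 24.6 + 25.9 + 25.8 + 26.3 + 26.9 + 26.3 + 27.1) / 18 = 25.8889
Moving ranges: 0.4, 0.7, 2.3, 1.4, 0.4, 0.6, 0.5, 0.5, 0.2, 0.5, 0.3, 1.3, 0.1, 0.5, 0.6, 0.6, 0.8; M̄R̄ = 11.7000 / 17 = 0.6882
UCL = X̄ + 3·M̄R̄/d₂ = 25.8889 + 3 × 0.6882 / 1.128 = 27.7193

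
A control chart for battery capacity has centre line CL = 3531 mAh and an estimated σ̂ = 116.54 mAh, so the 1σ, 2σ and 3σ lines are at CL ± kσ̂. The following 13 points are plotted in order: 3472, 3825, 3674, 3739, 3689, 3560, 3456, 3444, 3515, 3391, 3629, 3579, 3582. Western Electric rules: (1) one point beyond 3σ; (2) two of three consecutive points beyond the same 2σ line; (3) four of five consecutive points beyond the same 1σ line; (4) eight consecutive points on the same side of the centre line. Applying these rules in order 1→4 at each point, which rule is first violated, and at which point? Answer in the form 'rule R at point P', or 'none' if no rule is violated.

Zone of each point (C = within 1σ̂, B = 1σ̂–2σ̂, A = 2σ̂–3σ̂, * = beyond 3σ̂; sign = side of CL): 1:-C, 2:+A, 3:+B, 4:+B, 5:+B, 6:+C, 7:-C, 8:-C, 9:-C, 10:-B, 11:+C, 12:+C, 13:+C
Rule 3 (four of five consecutive points beyond the same 1σ limit) is satisfied at point 5.

rule 3 at point 5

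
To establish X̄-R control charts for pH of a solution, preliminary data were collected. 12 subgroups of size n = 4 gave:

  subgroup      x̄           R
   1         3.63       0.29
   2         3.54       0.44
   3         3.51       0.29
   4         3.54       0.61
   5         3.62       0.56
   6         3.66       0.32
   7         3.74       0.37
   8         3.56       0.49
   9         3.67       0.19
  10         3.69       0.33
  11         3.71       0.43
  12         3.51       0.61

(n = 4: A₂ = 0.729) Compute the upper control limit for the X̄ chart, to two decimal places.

3.91

X̄̄ = (3.63 + 3.54 + 3.51 + 3.54 + 3.62 + 3.66 + 3.74 + 3.56 + 3.67 + 3.69 + 3.71 + 3.51) / 12 = 43.3800 / 12 = 3.6150
R̄ = (0.29 + 0.44 + 0.29 + 0.61 + 0.56 + 0.32 + 0.37 + 0.49 + 0.19 + 0.33 + 0.43 + 0.61) / 12 = 4.9300 / 12 = 0.4108
UCL = X̄̄ + A₂·R̄ = 3.6150 + 0.729 × 0.4108 = 3.9145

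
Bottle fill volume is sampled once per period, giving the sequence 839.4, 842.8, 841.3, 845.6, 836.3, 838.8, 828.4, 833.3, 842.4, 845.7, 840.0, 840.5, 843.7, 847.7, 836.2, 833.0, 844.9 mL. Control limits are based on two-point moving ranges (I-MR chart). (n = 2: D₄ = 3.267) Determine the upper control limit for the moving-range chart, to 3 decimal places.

Moving ranges: 3.4, 1.5, 4.3, 9.3, 2.5, 10.4, 4.9, 9.1, 3.3, 5.7, 0.5, 3.2, 4.0, 11.5, 3.2, 11.9; M̄R̄ = 88.7000 / 16 = 5.5438
UCL_MR = D₄·M̄R̄ = 3.267 × 5.5438 = 18.1114

18.111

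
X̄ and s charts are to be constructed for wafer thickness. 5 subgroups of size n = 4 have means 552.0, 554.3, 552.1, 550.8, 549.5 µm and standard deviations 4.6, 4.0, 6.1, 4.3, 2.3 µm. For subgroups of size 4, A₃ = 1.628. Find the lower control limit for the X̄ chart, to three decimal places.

X̄̄ = (552.0 + 554.3 + 552.1 + 550.8 + 549.5) / 5 = 551.7400
s̄ = (4.6 + 4.0 + 6.1 + 4.3 + 2.3) / 5 = 4.2600
LCL = X̄̄ − A₃·s̄ = 551.7400 − 1.628 × 4.2600 = 544.8047

544.805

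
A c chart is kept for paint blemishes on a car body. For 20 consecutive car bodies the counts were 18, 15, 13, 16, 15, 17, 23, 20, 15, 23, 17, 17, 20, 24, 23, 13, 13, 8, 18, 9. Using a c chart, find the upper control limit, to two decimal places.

c̄ = (18 + 15 + 13 + 16 + 15 + 17 + 23 + 20 + 15 + 23 + 17 + 17 + 20 + 24 + 23 + 13 + 13 + 8 + 18 + 9) / 20 = 337 / 20 = 16.8500
UCL = c̄ + 3√c̄ = 16.8500 + 3 × √16.8500 = 16.8500 + 3 × 4.1049 = 29.1646

29.16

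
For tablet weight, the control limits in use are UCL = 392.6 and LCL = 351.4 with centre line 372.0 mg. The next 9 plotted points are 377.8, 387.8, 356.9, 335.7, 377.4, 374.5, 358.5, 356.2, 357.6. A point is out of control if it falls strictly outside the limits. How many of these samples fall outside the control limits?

1

Compare each point to [351.4, 392.6]: sample 4 = 335.7 < LCL.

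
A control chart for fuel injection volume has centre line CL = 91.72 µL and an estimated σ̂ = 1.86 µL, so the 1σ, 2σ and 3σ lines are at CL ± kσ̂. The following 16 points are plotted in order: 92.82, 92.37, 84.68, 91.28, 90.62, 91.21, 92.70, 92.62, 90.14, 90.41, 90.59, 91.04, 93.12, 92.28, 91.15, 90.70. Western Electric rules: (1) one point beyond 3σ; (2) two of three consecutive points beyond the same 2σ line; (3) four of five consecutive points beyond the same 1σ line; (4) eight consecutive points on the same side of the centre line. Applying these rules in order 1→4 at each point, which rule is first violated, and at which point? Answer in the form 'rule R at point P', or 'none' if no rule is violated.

rule 1 at point 3

Zone of each point (C = within 1σ̂, B = 1σ̂–2σ̂, A = 2σ̂–3σ̂, * = beyond 3σ̂; sign = side of CL): 1:+C, 2:+C, 3:-*, 4:-C, 5:-C, 6:-C, 7:+C, 8:+C, 9:-C, 10:-C, 11:-C, 12:-C, 13:+C, 14:+C, 15:-C, 16:-C
Rule 1 (one point beyond the 3σ limits) is satisfied at point 3.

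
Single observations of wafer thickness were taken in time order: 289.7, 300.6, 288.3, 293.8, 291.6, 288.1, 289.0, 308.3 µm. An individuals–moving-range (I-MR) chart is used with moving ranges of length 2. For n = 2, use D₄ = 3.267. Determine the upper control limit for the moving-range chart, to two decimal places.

25.48

Moving ranges: 10.9, 12.3, 5.5, 2.2, 3.5, 0.9, 19.3; M̄R̄ = 54.6000 / 7 = 7.8000
UCL_MR = D₄·M̄R̄ = 3.267 × 7.8000 = 25.4826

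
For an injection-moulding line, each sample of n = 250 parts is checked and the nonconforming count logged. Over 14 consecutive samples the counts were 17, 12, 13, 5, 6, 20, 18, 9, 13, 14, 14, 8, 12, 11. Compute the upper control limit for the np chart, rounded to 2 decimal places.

22.54

p̄ = Σdᵢ / (k·n) = 172 / (14 × 250) = 0.04914
UCL = np̄ + 3·√(np̄(1−p̄)) = 12.2857 + 3 × √(12.2857×0.95086) = 12.2857 + 3 × 3.4179 = 22.5394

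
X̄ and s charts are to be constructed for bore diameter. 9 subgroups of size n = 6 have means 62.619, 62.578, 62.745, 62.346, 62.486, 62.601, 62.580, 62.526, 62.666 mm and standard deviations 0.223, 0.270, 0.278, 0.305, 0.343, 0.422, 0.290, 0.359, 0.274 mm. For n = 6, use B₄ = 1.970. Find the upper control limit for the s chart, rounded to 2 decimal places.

0.61

s̄ = (0.223 + 0.270 + 0.278 + 0.305 + 0.343 + 0.422 + 0.290 + 0.359 + 0.274) / 9 = 0.3071
UCL_s = B₄·s̄ = 1.970 × 0.3071 = 0.6050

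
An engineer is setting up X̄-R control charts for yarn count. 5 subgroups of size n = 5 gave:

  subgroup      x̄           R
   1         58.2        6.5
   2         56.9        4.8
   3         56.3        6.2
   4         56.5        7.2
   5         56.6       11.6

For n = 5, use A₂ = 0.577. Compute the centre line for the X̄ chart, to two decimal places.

56.90

X̄̄ = (58.2 + 56.9 + 56.3 + 56.5 + 56.6) / 5 = 284.5000 / 5 = 56.9000
CL = X̄̄ = 56.9000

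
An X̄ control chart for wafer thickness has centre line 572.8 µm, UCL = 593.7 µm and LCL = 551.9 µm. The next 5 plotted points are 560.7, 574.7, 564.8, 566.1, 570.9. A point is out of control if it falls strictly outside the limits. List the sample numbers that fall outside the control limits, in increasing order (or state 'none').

none

All 5 points lie within [551.9, 593.7].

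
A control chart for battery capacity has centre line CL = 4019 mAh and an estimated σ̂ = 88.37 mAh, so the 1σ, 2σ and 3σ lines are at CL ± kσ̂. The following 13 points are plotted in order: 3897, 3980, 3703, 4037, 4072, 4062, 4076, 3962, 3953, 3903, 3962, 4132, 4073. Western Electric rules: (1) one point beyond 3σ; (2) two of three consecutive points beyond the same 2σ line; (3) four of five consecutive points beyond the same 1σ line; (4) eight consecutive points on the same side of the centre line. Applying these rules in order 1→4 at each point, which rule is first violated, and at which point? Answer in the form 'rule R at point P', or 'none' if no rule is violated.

rule 1 at point 3

Zone of each point (C = within 1σ̂, B = 1σ̂–2σ̂, A = 2σ̂–3σ̂, * = beyond 3σ̂; sign = side of CL): 1:-B, 2:-C, 3:-*, 4:+C, 5:+C, 6:+C, 7:+C, 8:-C, 9:-C, 10:-B, 11:-C, 12:+B, 13:+C
Rule 1 (one point beyond the 3σ limits) is satisfied at point 3.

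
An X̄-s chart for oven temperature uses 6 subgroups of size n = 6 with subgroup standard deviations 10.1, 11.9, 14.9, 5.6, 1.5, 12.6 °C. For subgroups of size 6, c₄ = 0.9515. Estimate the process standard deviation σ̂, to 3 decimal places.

s̄ = (10.1 + 11.9 + 14.9 + 5.6 + 1.5 + 12.6) / 6 = 9.4333
σ̂ = s̄ / c₄ = 9.4333 / 0.9515 = 9.9142

9.914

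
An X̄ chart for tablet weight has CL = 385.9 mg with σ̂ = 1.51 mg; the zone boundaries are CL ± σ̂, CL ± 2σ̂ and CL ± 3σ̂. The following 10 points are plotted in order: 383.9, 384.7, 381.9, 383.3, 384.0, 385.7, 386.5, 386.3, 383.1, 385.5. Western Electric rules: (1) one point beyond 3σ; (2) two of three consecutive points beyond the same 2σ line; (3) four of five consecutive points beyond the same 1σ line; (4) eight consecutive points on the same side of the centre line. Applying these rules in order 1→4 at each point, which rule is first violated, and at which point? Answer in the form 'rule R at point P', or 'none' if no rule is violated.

Zone of each point (C = within 1σ̂, B = 1σ̂–2σ̂, A = 2σ̂–3σ̂, * = beyond 3σ̂; sign = side of CL): 1:-B, 2:-C, 3:-A, 4:-B, 5:-B, 6:-C, 7:+C, 8:+C, 9:-B, 10:-C
Rule 3 (four of five consecutive points beyond the same 1σ limit) is satisfied at point 5.

rule 3 at point 5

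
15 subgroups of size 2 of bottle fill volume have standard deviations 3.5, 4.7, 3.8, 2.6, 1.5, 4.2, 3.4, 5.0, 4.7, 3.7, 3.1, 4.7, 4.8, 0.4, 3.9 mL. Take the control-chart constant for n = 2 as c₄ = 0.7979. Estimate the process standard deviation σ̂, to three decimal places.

4.512

s̄ = (3.5 + 4.7 + 3.8 + 2.6 + 1.5 + 4.2 + 3.4 + 5.0 + 4.7 + 3.7 + 3.1 + 4.7 + 4.8 + 0.4 + 3.9) / 15 = 3.6000
σ̂ = s̄ / c₄ = 3.6000 / 0.7979 = 4.5118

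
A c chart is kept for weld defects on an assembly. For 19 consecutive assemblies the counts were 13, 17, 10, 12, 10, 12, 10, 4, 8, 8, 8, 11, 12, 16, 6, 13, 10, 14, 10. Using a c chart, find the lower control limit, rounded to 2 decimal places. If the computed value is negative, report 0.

0.91

c̄ = (13 + 17 + 10 + 12 + 10 + 12 + 10 + 4 + 8 + 8 + 8 + 11 + 12 + 16 + 6 + 13 + 10 + 14 + 10) / 19 = 204 / 19 = 10.7368
LCL = c̄ − 3√c̄ = 10.7368 − 3 × 3.2767 = 0.9067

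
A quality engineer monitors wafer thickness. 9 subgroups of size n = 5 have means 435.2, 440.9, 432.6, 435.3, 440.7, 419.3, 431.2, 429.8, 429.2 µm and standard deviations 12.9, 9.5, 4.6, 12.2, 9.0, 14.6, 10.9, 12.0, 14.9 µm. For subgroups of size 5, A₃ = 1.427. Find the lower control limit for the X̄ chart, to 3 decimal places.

416.738

X̄̄ = (435.2 + 440.9 + 432.6 + 435.3 + 440.7 + 419.3 + 431.2 + 429.8 + 429.2) / 9 = 432.6889
s̄ = (12.9 + 9.5 + 4.6 + 12.2 + 9.0 + 14.6 + 10.9 + 12.0 + 14.9) / 9 = 11.1778
LCL = X̄̄ − A₃·s̄ = 432.6889 − 1.427 × 11.1778 = 416.7382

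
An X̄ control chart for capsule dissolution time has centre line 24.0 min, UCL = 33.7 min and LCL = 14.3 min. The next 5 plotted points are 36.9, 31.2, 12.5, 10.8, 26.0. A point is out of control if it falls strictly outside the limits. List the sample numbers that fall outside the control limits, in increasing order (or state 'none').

Compare each point to [14.3, 33.7]: sample 1 = 36.9 > UCL; sample 3 = 12.5 < LCL; sample 4 = 10.8 < LCL.

1, 3, 4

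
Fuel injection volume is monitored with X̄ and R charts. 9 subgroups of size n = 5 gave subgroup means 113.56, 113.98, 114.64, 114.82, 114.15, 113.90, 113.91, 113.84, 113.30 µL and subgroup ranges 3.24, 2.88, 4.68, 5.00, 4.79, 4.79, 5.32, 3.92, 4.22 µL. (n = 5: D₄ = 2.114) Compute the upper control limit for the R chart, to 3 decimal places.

R̄ = (3.24 + 2.88 + 4.68 + 5.00 + 4.79 + 4.79 + 5.32 + 3.92 + 4.22) / 9 = 38.8400 / 9 = 4.3156
UCL_R = D₄·R̄ = 2.114 × 4.3156 = 9.1231

9.123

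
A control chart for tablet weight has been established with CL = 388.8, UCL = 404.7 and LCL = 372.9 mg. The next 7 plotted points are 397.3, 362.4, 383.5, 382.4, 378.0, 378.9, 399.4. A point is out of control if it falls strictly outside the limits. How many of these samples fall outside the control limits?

Compare each point to [372.9, 404.7]: sample 2 = 362.4 < LCL.

1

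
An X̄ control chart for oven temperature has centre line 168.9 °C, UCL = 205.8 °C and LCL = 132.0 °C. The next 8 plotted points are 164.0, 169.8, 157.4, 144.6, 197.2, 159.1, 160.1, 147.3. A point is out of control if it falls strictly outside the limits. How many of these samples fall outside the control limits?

All 8 points lie within [132.0, 205.8].

0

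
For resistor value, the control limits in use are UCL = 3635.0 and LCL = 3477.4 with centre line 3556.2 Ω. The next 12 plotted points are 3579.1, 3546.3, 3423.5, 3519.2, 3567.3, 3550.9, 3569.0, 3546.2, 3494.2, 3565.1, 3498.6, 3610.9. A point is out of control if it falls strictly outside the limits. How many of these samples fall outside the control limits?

Compare each point to [3477.4, 3635.0]: sample 3 = 3423.5 < LCL.

1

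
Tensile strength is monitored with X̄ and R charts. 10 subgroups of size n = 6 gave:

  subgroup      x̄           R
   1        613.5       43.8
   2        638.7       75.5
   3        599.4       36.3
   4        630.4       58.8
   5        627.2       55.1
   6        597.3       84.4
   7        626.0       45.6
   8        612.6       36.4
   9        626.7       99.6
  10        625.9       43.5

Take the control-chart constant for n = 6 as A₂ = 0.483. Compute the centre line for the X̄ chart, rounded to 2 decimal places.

619.77

X̄̄ = (613.5 + 638.7 + 599.4 + 630.4 + 627.2 + 597.3 + 626.0 + 612.6 + 626.7 + 625.9) / 10 = 6197.7000 / 10 = 619.7700
CL = X̄̄ = 619.7700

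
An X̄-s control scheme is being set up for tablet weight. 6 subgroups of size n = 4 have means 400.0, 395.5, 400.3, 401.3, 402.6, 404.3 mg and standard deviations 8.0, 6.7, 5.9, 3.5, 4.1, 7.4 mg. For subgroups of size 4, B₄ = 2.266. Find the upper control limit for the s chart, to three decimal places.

s̄ = (8.0 + 6.7 + 5.9 + 3.5 + 4.1 + 7.4) / 6 = 5.9333
UCL_s = B₄·s̄ = 2.266 × 5.9333 = 13.4449

13.445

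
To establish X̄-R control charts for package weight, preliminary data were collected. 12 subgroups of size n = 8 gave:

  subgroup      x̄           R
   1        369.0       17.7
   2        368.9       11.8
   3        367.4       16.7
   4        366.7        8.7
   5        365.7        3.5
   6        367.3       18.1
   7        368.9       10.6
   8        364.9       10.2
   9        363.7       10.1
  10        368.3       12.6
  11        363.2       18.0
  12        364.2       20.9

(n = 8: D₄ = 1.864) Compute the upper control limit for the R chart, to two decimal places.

R̄ = (17.7 + 11.8 + 16.7 + 8.7 + 3.5 + 18.1 + 10.6 + 10.2 + 10.1 + 12.6 + 18.0 + 20.9) / 12 = 158.9000 / 12 = 13.2417
UCL_R = D₄·R̄ = 1.864 × 13.2417 = 24.6825

24.68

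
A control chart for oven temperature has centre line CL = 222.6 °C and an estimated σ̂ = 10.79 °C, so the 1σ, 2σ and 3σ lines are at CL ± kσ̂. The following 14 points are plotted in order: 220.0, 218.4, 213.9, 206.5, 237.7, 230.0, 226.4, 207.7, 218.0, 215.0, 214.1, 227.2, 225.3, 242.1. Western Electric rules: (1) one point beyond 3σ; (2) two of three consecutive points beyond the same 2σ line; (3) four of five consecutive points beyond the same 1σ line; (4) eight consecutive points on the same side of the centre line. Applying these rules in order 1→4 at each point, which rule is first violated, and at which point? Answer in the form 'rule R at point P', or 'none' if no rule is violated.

Zone of each point (C = within 1σ̂, B = 1σ̂–2σ̂, A = 2σ̂–3σ̂, * = beyond 3σ̂; sign = side of CL): 1:-C, 2:-C, 3:-C, 4:-B, 5:+B, 6:+C, 7:+C, 8:-B, 9:-C, 10:-C, 11:-C, 12:+C, 13:+C, 14:+B
No rule fires across all 14 points.

none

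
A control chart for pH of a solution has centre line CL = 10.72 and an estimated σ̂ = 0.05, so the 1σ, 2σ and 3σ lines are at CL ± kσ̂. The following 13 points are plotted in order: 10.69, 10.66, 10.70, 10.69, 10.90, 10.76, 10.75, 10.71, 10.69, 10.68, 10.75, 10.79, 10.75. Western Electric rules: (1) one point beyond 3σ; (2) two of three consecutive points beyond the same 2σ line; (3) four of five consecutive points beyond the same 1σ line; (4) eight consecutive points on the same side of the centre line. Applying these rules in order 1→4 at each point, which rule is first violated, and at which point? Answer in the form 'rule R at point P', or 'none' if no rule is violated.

Zone of each point (C = within 1σ̂, B = 1σ̂–2σ̂, A = 2σ̂–3σ̂, * = beyond 3σ̂; sign = side of CL): 1:-C, 2:-B, 3:-C, 4:-C, 5:+*, 6:+C, 7:+C, 8:-C, 9:-C, 10:-C, 11:+C, 12:+B, 13:+C
Rule 1 (one point beyond the 3σ limits) is satisfied at point 5.

rule 1 at point 5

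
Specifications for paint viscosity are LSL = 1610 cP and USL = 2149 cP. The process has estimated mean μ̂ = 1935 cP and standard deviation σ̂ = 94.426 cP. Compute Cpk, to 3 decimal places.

Cpu = (USL − μ̂) / (3σ̂) = (2149 − 1935) / (3 × 94.426) = 0.7554; Cpl = (μ̂ − LSL) / (3σ̂) = (1935 − 1610) / (3 × 94.426) = 1.1473; Cpk = min(Cpu, Cpl) = 0.7554

0.755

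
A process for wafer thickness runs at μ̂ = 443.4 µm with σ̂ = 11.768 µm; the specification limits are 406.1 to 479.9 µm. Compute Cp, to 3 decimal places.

Cp = (USL − LSL) / (6σ̂) = (479.9 − 406.1) / (6 × 11.768) = 73.8000 / 70.6080 = 1.0452

1.045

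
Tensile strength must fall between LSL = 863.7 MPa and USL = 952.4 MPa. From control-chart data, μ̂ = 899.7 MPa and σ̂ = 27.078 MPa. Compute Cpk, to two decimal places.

0.44

Cpu = (USL − μ̂) / (3σ̂) = (952.4 − 899.7) / (3 × 27.078) = 0.6487; Cpl = (μ̂ − LSL) / (3σ̂) = (899.7 − 863.7) / (3 × 27.078) = 0.4432; Cpk = min(Cpu, Cpl) = 0.4432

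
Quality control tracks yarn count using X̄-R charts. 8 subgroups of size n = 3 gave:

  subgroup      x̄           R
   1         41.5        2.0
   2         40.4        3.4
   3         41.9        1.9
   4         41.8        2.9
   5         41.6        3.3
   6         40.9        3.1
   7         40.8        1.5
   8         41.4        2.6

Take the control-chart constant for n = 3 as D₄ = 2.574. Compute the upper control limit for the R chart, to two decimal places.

R̄ = (2.0 + 3.4 + 1.9 + 2.9 + 3.3 + 3.1 + 1.5 + 2.6) / 8 = 20.7000 / 8 = 2.5875
UCL_R = D₄·R̄ = 2.574 × 2.5875 = 6.6602

6.66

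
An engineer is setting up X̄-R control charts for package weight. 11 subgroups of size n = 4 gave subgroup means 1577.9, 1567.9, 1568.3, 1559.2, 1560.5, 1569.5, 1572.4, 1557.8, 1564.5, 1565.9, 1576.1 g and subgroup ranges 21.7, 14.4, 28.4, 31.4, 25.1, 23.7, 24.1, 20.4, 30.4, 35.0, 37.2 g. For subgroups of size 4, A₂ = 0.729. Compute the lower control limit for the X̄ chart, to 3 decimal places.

X̄̄ = (1577.9 + 1567.9 + 1568.3 + 1559.2 + 1560.5 + 1569.5 + 1572.4 + 1557.8 + 1564.5 + 1565.9 + 1576.1) / 11 = 17240.0000 / 11 = 1567.2727
R̄ = (21.7 + 14.4 + 28.4 + 31.4 + 25.1 + 23.7 + 24.1 + 20.4 + 30.4 + 35.0 + 37.2) / 11 = 291.8000 / 11 = 26.5273
LCL = X̄̄ − A₂·R̄ = 1567.2727 − 0.729 × 26.5273 = 1547.9343

1547.934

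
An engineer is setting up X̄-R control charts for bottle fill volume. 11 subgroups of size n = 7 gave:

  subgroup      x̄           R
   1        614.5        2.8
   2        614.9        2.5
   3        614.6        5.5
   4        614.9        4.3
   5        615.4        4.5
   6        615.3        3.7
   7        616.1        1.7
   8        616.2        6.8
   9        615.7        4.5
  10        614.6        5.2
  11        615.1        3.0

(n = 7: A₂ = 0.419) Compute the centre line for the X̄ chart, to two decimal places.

X̄̄ = (614.5 + 614.9 + 614.6 + 614.9 + 615.4 + 615.3 + 616.1 + 616.2 + 615.7 + 614.6 + 615.1) / 11 = 6767.3000 / 11 = 615.2091
CL = X̄̄ = 615.2091

615.21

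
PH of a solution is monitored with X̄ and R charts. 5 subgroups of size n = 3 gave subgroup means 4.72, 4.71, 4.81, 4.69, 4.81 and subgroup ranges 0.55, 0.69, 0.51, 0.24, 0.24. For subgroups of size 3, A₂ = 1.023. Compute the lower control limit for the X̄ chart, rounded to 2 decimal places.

X̄̄ = (4.72 + 4.71 + 4.81 + 4.69 + 4.81) / 5 = 23.7400 / 5 = 4.7480
R̄ = (0.55 + 0.69 + 0.51 + 0.24 + 0.24) / 5 = 2.2300 / 5 = 0.4460
LCL = X̄̄ − A₂·R̄ = 4.7480 − 1.023 × 0.4460 = 4.2917

4.29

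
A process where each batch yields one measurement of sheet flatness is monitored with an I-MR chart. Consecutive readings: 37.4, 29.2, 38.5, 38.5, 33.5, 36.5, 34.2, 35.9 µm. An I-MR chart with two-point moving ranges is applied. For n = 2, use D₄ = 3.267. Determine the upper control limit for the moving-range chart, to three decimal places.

Moving ranges: 8.2, 9.3, 0.0, 5.0, 3.0, 2.3, 1.7; M̄R̄ = 29.5000 / 7 = 4.2143
UCL_MR = D₄·M̄R̄ = 3.267 × 4.2143 = 13.7681

13.768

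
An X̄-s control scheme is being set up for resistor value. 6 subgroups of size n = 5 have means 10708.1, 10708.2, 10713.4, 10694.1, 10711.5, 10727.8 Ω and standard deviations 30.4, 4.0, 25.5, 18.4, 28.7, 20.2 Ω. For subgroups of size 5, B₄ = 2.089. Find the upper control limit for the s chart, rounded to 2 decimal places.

s̄ = (30.4 + 4.0 + 25.5 + 18.4 + 28.7 + 20.2) / 6 = 21.2000
UCL_s = B₄·s̄ = 2.089 × 21.2000 = 44.2868

44.29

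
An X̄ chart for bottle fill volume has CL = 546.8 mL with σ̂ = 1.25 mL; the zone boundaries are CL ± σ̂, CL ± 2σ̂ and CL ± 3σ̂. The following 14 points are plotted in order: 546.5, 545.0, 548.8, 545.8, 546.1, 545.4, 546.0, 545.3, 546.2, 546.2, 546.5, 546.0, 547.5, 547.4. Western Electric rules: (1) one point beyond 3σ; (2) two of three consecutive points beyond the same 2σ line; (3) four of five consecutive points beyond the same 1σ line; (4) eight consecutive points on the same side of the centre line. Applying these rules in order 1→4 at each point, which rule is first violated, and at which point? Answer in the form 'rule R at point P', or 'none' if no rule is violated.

Zone of each point (C = within 1σ̂, B = 1σ̂–2σ̂, A = 2σ̂–3σ̂, * = beyond 3σ̂; sign = side of CL): 1:-C, 2:-B, 3:+B, 4:-C, 5:-C, 6:-B, 7:-C, 8:-B, 9:-C, 10:-C, 11:-C, 12:-C, 13:+C, 14:+C
Rule 4 (eight consecutive points on the same side of the centre line) is satisfied at point 11.

rule 4 at point 11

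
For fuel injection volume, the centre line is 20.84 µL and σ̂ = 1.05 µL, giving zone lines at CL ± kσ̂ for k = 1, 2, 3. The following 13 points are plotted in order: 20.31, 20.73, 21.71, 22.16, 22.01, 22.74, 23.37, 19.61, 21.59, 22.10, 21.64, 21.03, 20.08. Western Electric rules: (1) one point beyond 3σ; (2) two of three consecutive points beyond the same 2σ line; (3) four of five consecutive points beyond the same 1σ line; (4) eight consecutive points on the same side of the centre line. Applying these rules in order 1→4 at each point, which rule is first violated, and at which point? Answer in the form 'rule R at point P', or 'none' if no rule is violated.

rule 3 at point 7

Zone of each point (C = within 1σ̂, B = 1σ̂–2σ̂, A = 2σ̂–3σ̂, * = beyond 3σ̂; sign = side of CL): 1:-C, 2:-C, 3:+C, 4:+B, 5:+B, 6:+B, 7:+A, 8:-B, 9:+C, 10:+B, 11:+C, 12:+C, 13:-C
Rule 3 (four of five consecutive points beyond the same 1σ limit) is satisfied at point 7.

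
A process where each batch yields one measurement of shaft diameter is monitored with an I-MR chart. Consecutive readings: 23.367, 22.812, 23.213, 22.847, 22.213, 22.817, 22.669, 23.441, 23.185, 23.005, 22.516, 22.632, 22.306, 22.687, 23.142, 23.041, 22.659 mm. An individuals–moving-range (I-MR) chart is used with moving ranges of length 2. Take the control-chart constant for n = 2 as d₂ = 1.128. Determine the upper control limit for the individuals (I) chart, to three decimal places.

23.881

X̄ = (23.367 + 22.812 + 23.213 + 22.847 + 22.213 + 22.817 + 22.669 + 23.441 + 23.185 + 23.005 + 22.516 + 22.632 + 22.306 + 22.687 + 23.142 + 23.041 + 22.659) / 17 = 22.8560
Moving ranges: 0.555, 0.401, 0.366, 0.634, 0.604, 0.148, 0.772, 0.256, 0.180, 0.489, 0.116, 0.326, 0.381, 0.455, 0.101, 0.382; M̄R̄ = 6.1660 / 16 = 0.3854
UCL = X̄ + 3·M̄R̄/d₂ = 22.8560 + 3 × 0.3854 / 1.128 = 23.8809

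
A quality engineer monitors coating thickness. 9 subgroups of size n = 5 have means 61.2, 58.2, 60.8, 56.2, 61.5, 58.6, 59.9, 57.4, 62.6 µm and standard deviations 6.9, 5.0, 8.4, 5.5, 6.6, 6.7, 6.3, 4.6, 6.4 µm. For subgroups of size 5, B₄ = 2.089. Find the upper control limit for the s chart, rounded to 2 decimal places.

s̄ = (6.9 + 5.0 + 8.4 + 5.5 + 6.6 + 6.7 + 6.3 + 4.6 + 6.4) / 9 = 6.2667
UCL_s = B₄·s̄ = 2.089 × 6.2667 = 13.0911

13.09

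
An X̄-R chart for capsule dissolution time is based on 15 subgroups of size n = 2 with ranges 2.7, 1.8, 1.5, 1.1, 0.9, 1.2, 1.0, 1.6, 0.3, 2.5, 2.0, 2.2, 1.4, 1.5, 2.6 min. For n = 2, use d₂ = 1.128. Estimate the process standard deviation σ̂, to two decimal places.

R̄ = (2.7 + 1.8 + 1.5 + 1.1 + 0.9 + 1.2 + 1.0 + 1.6 + 0.3 + 2.5 + 2.0 + 2.2 + 1.4 + 1.5 + 2.6) / 15 = 1.6200
σ̂ = R̄ / d₂ = 1.6200 / 1.128 = 1.4362

1.44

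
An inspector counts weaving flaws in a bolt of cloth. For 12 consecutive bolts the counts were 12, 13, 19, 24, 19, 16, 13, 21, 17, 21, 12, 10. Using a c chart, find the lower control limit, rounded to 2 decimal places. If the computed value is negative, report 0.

c̄ = (12 + 13 + 19 + 24 + 19 + 16 + 13 + 21 + 17 + 21 + 12 + 10) / 12 = 197 / 12 = 16.4167
LCL = c̄ − 3√c̄ = 16.4167 − 3 × 4.0517 = 4.2614

4.26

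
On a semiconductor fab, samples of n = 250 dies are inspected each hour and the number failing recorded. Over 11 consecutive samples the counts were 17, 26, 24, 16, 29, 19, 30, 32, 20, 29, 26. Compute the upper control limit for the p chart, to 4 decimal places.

0.1537

p̄ = Σdᵢ / (k·n) = 268 / (11 × 250) = 0.09745
UCL = p̄ + 3·√(p̄(1−p̄)/n) = 0.09745 + 3 × √(0.09745×0.90255/250) = 0.09745 + 3 × 0.01876 = 0.15373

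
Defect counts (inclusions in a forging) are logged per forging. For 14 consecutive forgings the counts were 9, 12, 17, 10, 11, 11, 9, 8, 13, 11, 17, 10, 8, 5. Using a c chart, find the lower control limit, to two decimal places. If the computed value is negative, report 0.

c̄ = (9 + 12 + 17 + 10 + 11 + 11 + 9 + 8 + 13 + 11 + 17 + 10 + 8 + 5) / 14 = 151 / 14 = 10.7857
LCL = c̄ − 3√c̄ = 10.7857 − 3 × 3.2842 = 0.9332

0.93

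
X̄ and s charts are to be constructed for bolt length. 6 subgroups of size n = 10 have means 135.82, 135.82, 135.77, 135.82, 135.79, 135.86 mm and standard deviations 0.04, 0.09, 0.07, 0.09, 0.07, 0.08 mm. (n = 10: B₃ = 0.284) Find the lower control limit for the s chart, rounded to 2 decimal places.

s̄ = (0.04 + 0.09 + 0.07 + 0.09 + 0.07 + 0.08) / 6 = 0.0733
LCL_s = B₃·s̄ = 0.284 × 0.0733 = 0.0208

0.02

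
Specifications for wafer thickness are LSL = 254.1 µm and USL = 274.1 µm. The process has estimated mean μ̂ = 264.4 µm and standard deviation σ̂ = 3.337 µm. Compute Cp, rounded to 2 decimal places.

1.00

Cp = (USL − LSL) / (6σ̂) = (274.1 − 254.1) / (6 × 3.337) = 20.0000 / 20.0220 = 0.9989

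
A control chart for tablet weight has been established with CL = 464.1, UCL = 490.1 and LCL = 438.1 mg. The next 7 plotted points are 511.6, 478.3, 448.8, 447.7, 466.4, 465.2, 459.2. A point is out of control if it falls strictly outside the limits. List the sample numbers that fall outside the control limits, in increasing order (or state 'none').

Compare each point to [438.1, 490.1]: sample 1 = 511.6 > UCL.

1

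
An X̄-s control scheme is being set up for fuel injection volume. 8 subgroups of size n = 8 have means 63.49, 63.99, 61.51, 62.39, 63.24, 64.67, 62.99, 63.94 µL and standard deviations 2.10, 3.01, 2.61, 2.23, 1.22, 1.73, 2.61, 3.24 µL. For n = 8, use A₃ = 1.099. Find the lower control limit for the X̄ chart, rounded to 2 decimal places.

X̄̄ = (63.49 + 63.99 + 61.51 + 62.39 + 63.24 + 64.67 + 62.99 + 63.94) / 8 = 63.2775
s̄ = (2.10 + 3.01 + 2.61 + 2.23 + 1.22 + 1.73 + 2.61 + 3.24) / 8 = 2.3438
LCL = X̄̄ − A₃·s̄ = 63.2775 − 1.099 × 2.3438 = 60.7017

60.70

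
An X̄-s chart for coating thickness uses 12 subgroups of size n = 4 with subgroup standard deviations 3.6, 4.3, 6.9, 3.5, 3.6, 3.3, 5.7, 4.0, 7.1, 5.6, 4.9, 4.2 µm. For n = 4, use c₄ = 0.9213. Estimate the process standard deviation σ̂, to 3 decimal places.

s̄ = (3.6 + 4.3 + 6.9 + 3.5 + 3.6 + 3.3 + 5.7 + 4.0 + 7.1 + 5.6 + 4.9 + 4.2) / 12 = 4.7250
σ̂ = s̄ / c₄ = 4.7250 / 0.9213 = 5.1286

5.129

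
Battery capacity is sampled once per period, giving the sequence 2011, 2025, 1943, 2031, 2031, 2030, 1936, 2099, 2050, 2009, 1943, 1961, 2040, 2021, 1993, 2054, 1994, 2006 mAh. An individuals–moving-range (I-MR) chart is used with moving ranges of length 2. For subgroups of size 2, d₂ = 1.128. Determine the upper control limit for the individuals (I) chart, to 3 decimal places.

X̄ = (2011 + 2025 + 1943 + 2031 + 2031 + 2030 + 1936 + 2099 + 2050 + 2009 + 1943 + 1961 + 2040 + 2021 + 1993 + 2054 + 1994 + 2006) / 18 = 2009.8333
Moving ranges: 14, 82, 88, 0, 1, 94, 163, 49, 41, 66, 18, 79, 19, 28, 61, 60, 12; M̄R̄ = 875.0000 / 17 = 51.4706
UCL = X̄ + 3·M̄R̄/d₂ = 2009.8333 + 3 × 51.4706 / 1.128 = 2146.7232

2146.723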